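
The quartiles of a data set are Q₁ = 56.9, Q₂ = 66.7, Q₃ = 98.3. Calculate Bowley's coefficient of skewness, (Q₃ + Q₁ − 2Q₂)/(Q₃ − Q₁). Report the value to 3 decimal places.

0.527

numerator: Q₃ + Q₁ − 2Q₂ = 98.3 + 56.9 − 2×66.7 = 21.8000
denominator: Q₃ − Q₁ = 98.3 − 56.9 = 41.4000
Bowley skewness = 21.8000 / 41.4000 ≈ 0.527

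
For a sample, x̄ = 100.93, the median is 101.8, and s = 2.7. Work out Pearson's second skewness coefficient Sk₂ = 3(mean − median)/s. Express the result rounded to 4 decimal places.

-0.9667

Sk₂ = 3(100.93 − 101.8) / 2.7 = 3 × -0.8700 / 2.7
    = -2.6100 / 2.7 ≈ -0.9667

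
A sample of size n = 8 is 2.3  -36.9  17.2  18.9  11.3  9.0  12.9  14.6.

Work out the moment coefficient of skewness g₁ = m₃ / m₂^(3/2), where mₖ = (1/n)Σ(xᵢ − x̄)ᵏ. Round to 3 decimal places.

x̄ = (2.3 - 36.9 + 17.2 + 18.9 + 11.3 + 9.0 + 12.9 + 14.6) / 8 = 6.1625
deviations (xᵢ − x̄): -3.8625, -43.0625, 11.0375, 12.7375, 5.1375, 2.8375, 6.7375, 8.4375
Σ(xᵢ − x̄)² = 2304.3988 ⇒ m₂ = 2304.3988/8 = 288.04984
Σ(xᵢ − x̄)³ = -75435.6117 ⇒ m₃ = -75435.6117/8 = -9429.45146
m₂^(3/2) = 288.04984^(1.5) = 4888.79094
g₁ = m₃ / m₂^(3/2) = -9429.45146 / 4888.79094 ≈ -1.929

-1.929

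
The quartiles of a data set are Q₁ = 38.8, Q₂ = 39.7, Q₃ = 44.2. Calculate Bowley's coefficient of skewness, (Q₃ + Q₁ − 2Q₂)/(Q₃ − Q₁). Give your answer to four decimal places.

numerator: Q₃ + Q₁ − 2Q₂ = 44.2 + 38.8 − 2×39.7 = 3.6000
denominator: Q₃ − Q₁ = 44.2 − 38.8 = 5.4000
Bowley skewness = 3.6000 / 5.4000 ≈ 0.6667

0.6667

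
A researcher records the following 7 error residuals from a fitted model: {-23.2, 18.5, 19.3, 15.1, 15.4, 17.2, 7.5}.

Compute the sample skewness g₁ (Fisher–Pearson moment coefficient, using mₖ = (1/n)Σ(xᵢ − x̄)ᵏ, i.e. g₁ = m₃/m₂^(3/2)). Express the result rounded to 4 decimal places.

-1.7871

x̄ = (-23.2 + 18.5 + 19.3 + 15.1 + 15.4 + 17.2 + 7.5) / 7 = 9.9714
deviations (xᵢ − x̄): -33.1714, 8.5286, 9.3286, 5.1286, 5.4286, 7.2286, -2.4714
Σ(xᵢ − x̄)² = 1374.2343 ⇒ m₂ = 1374.2343/7 = 196.31918
Σ(xᵢ − x̄)³ = -34410.3563 ⇒ m₃ = -34410.3563/7 = -4915.76519
m₂^(3/2) = 196.31918^(1.5) = 2750.70559
g₁ = m₃ / m₂^(3/2) = -4915.76519 / 2750.70559 ≈ -1.7871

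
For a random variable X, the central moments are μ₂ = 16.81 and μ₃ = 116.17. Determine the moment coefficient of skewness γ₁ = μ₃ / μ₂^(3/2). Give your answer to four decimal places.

σ = √μ₂ = √16.81 = 4.10000
σ³ = μ₂^(3/2) = 68.92100
γ₁ = μ₃/σ³ = 116.17 / 68.92100 ≈ 1.6856

1.6856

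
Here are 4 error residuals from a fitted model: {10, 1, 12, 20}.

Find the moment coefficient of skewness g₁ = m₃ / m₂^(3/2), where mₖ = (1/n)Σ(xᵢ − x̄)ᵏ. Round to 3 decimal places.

x̄ = (10 + 1 + 12 + 20) / 4 = 10.7500
deviations (xᵢ − x̄): -0.7500, -9.7500, 1.2500, 9.2500
Σ(xᵢ − x̄)² = 182.7500 ⇒ m₂ = 182.7500/4 = 45.68750
Σ(xᵢ − x̄)³ = -133.8750 ⇒ m₃ = -133.8750/4 = -33.46875
m₂^(3/2) = 45.68750^(1.5) = 308.81337
g₁ = m₃ / m₂^(3/2) = -33.46875 / 308.81337 ≈ -0.108

-0.108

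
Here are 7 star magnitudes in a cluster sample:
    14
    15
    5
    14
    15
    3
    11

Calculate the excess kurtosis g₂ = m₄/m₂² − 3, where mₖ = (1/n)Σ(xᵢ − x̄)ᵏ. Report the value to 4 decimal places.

x̄ = 11.0000
Σ(xᵢ − x̄)² = 150.0000 ⇒ m₂ = 21.42857
Σ(xᵢ − x̄)⁴ = 6066.0000 ⇒ m₄ = 866.57143
m₂² = 459.18367
g₂ = m₄/m₂² − 3 = 1.88720 − 3 ≈ -1.1128

-1.1128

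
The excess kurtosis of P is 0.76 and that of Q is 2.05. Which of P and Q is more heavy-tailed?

Q

Higher excess kurtosis ⇒ heavier tails relative to the normal distribution.
0.76 vs 2.05: the larger is 2.05, so Q has heavier tails.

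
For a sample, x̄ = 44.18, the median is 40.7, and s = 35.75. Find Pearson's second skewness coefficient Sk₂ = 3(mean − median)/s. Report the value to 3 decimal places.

0.292

Sk₂ = 3(44.18 − 40.7) / 35.75 = 3 × 3.4800 / 35.75
    = 10.4400 / 35.75 ≈ 0.292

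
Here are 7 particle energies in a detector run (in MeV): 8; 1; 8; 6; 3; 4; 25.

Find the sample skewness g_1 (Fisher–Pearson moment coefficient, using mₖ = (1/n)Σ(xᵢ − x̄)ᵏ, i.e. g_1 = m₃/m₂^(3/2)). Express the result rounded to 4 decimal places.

x̄ = (8 + 1 + 8 + 6 + 3 + 4 + 25) / 7 = 7.8571
deviations (xᵢ − x̄): 0.1429, -6.8571, 0.1429, -1.8571, -4.8571, -3.8571, 17.1429
Σ(xᵢ − x̄)² = 382.8571 ⇒ m₂ = 382.8571/7 = 54.69388
Σ(xᵢ − x̄)³ = 4537.1020 ⇒ m₃ = 4537.1020/7 = 648.15743
m₂^(3/2) = 54.69388^(1.5) = 404.49026
g_1 = m₃ / m₂^(3/2) = 648.15743 / 404.49026 ≈ 1.6024

1.6024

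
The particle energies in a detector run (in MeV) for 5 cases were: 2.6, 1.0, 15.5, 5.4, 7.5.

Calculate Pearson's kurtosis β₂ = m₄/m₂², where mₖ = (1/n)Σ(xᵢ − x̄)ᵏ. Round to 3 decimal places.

2.393

x̄ = 6.4000
Σ(xᵢ − x̄)² = 128.6200 ⇒ m₂ = 25.72400
Σ(xᵢ − x̄)⁴ = 7918.7794 ⇒ m₄ = 1583.75588
m₂² = 661.72418
β₂ = m₄/m₂² = 1583.75588 / 661.72418 ≈ 2.393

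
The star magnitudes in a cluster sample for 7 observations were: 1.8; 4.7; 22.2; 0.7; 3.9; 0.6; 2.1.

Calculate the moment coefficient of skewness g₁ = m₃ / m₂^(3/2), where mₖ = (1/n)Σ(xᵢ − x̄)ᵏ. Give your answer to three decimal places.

1.876

x̄ = (1.8 + 4.7 + 22.2 + 0.7 + 3.9 + 0.6 + 2.1) / 7 = 5.1429
deviations (xᵢ − x̄): -3.3429, -0.4429, 17.0571, -4.4429, -1.2429, -4.5429, -3.0429
Σ(xᵢ − x̄)² = 353.4971 ⇒ m₂ = 353.4971/7 = 50.49959
Σ(xᵢ − x̄)³ = 4713.7228 ⇒ m₃ = 4713.7228/7 = 673.38897
m₂^(3/2) = 50.49959^(1.5) = 358.86558
g₁ = m₃ / m₂^(3/2) = 673.38897 / 358.86558 ≈ 1.876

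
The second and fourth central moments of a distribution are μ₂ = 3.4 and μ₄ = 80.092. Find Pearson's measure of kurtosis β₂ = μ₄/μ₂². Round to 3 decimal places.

μ₂² = 3.4² = 11.56000
μ₄/μ₂² = 80.092 / 11.56000 = 6.92837
β₂ ≈ 6.928

6.928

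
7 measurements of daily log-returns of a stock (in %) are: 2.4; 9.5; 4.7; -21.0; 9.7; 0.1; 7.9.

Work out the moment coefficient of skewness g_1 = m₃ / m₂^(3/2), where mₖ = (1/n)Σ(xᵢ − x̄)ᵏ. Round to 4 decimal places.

-1.5846

x̄ = (2.4 + 9.5 + 4.7 - 21.0 + 9.7 + 0.1 + 7.9) / 7 = 1.9000
deviations (xᵢ − x̄): 0.5000, 7.6000, 2.8000, -22.9000, 7.8000, -1.8000, 6.0000
Σ(xᵢ − x̄)² = 690.3400 ⇒ m₂ = 690.3400/7 = 98.62000
Σ(xᵢ − x̄)³ = -10863.2160 ⇒ m₃ = -10863.2160/7 = -1551.88800
m₂^(3/2) = 98.62000^(1.5) = 979.37158
g_1 = m₃ / m₂^(3/2) = -1551.88800 / 979.37158 ≈ -1.5846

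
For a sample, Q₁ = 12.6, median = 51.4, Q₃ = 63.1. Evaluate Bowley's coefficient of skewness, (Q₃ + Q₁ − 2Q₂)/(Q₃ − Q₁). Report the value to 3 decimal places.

numerator: Q₃ + Q₁ − 2Q₂ = 63.1 + 12.6 − 2×51.4 = -27.1000
denominator: Q₃ − Q₁ = 63.1 − 12.6 = 50.5000
Bowley skewness = -27.1000 / 50.5000 ≈ -0.537

-0.537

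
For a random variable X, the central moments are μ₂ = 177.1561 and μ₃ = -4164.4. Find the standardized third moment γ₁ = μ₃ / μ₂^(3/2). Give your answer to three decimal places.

σ = √μ₂ = √177.1561 = 13.31000
σ³ = μ₂^(3/2) = 2357.94769
γ₁ = μ₃/σ³ = -4164.4 / 2357.94769 ≈ -1.766

-1.766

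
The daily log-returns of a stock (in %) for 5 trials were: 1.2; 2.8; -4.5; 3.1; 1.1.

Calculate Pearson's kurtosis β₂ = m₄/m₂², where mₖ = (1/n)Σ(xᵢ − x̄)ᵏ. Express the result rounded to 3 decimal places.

2.838

x̄ = 0.7400
Σ(xᵢ − x̄)² = 37.6120 ⇒ m₂ = 7.52240
Σ(xᵢ − x̄)⁴ = 803.0100 ⇒ m₄ = 160.60199
m₂² = 56.58650
β₂ = m₄/m₂² = 160.60199 / 56.58650 ≈ 2.838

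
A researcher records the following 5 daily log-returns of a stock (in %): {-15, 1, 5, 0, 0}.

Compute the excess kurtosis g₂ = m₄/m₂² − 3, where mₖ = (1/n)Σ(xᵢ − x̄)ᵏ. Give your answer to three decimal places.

x̄ = -1.8000
Σ(xᵢ − x̄)² = 234.8000 ⇒ m₂ = 46.96000
Σ(xᵢ − x̄)⁴ = 32580.1760 ⇒ m₄ = 6516.03520
m₂² = 2205.24160
g₂ = m₄/m₂² − 3 = 2.95479 − 3 ≈ -0.045

-0.045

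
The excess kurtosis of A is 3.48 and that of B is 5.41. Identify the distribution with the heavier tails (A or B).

Higher excess kurtosis ⇒ heavier tails relative to the normal distribution.
3.48 vs 5.41: the larger is 5.41, so B has heavier tails.

B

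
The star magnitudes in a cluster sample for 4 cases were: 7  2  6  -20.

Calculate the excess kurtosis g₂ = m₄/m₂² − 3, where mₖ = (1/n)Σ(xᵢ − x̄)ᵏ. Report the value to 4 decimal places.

x̄ = -1.2500
Σ(xᵢ − x̄)² = 482.7500 ⇒ m₂ = 120.68750
Σ(xᵢ − x̄)⁴ = 131103.0781 ⇒ m₄ = 32775.76953
m₂² = 14565.47266
g₂ = m₄/m₂² − 3 = 2.25024 − 3 ≈ -0.7498

-0.7498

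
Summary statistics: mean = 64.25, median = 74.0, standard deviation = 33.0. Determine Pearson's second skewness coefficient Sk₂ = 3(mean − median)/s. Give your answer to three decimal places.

-0.886

Sk₂ = 3(64.25 − 74.0) / 33.0 = 3 × -9.7500 / 33.0
    = -29.2500 / 33.0 ≈ -0.886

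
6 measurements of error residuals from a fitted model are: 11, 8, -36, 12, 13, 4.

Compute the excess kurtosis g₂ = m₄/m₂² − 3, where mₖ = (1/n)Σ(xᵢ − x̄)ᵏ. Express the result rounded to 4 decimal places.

0.9833

x̄ = 2.0000
Σ(xᵢ − x̄)² = 1786.0000 ⇒ m₂ = 297.66667
Σ(xᵢ − x̄)⁴ = 2117650.0000 ⇒ m₄ = 352941.66667
m₂² = 88605.44444
g₂ = m₄/m₂² − 3 = 3.98330 − 3 ≈ 0.9833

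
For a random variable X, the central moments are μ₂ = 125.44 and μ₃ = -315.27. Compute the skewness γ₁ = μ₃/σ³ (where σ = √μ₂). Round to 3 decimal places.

σ = √μ₂ = √125.44 = 11.20000
σ³ = μ₂^(3/2) = 1404.92800
γ₁ = μ₃/σ³ = -315.27 / 1404.92800 ≈ -0.224

-0.224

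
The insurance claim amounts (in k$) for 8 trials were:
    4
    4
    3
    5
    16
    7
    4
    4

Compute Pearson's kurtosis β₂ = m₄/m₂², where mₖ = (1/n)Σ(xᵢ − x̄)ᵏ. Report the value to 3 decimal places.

x̄ = 5.8750
Σ(xᵢ − x̄)² = 126.8750 ⇒ m₂ = 15.85938
Σ(xᵢ − x̄)⁴ = 10629.4004 ⇒ m₄ = 1328.67505
m₂² = 251.51978
β₂ = m₄/m₂² = 1328.67505 / 251.51978 ≈ 5.283

5.283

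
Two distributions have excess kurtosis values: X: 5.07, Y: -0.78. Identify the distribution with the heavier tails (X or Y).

Higher excess kurtosis ⇒ heavier tails relative to the normal distribution.
5.07 vs -0.78: the larger is 5.07, so X has heavier tails. (X is leptokurtic — heavier-than-normal tails; the other is platykurtic.)

X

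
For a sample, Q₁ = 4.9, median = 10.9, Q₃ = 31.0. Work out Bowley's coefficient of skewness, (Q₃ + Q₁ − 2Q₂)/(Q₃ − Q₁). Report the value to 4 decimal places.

0.5402

numerator: Q₃ + Q₁ − 2Q₂ = 31.0 + 4.9 − 2×10.9 = 14.1000
denominator: Q₃ − Q₁ = 31.0 − 4.9 = 26.1000
Bowley skewness = 14.1000 / 26.1000 ≈ 0.5402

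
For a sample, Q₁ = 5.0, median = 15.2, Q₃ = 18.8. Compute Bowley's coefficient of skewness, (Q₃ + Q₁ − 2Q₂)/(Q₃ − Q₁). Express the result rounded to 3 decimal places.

numerator: Q₃ + Q₁ − 2Q₂ = 18.8 + 5.0 − 2×15.2 = -6.6000
denominator: Q₃ − Q₁ = 18.8 − 5.0 = 13.8000
Bowley skewness = -6.6000 / 13.8000 ≈ -0.478

-0.478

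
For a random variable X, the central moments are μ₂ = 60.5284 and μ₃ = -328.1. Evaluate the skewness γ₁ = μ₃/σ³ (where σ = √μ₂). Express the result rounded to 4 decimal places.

σ = √μ₂ = √60.5284 = 7.78000
σ³ = μ₂^(3/2) = 470.91095
γ₁ = μ₃/σ³ = -328.1 / 470.91095 ≈ -0.6967

-0.6967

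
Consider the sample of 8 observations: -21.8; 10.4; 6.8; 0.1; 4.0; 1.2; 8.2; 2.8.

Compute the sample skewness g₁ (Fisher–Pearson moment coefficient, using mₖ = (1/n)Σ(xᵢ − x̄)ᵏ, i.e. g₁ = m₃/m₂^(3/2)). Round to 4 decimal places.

-1.7224

x̄ = (-21.8 + 10.4 + 6.8 + 0.1 + 4.0 + 1.2 + 8.2 + 2.8) / 8 = 1.4625
deviations (xᵢ − x̄): -23.2625, 8.9375, 5.3375, -1.3625, 2.5375, -0.2625, 6.7375, 1.3375
Σ(xᵢ − x̄)² = 705.0588 ⇒ m₂ = 705.0588/8 = 88.13234
Σ(xᵢ − x̄)³ = -11400.3575 ⇒ m₃ = -11400.3575/8 = -1425.04468
m₂^(3/2) = 88.13234^(1.5) = 827.37612
g₁ = m₃ / m₂^(3/2) = -1425.04468 / 827.37612 ≈ -1.7224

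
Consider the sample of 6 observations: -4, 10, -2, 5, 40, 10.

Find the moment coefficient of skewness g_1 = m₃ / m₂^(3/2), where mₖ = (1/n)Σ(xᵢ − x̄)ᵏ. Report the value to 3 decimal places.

x̄ = (-4 + 10 - 2 + 5 + 40 + 10) / 6 = 9.8333
deviations (xᵢ − x̄): -13.8333, 0.1667, -11.8333, -4.8333, 30.1667, 0.1667
Σ(xᵢ − x̄)² = 1264.8333 ⇒ m₂ = 1264.8333/6 = 210.80556
Σ(xᵢ − x̄)³ = 23035.4444 ⇒ m₃ = 23035.4444/6 = 3839.24074
m₂^(3/2) = 210.80556^(1.5) = 3060.71631
g_1 = m₃ / m₂^(3/2) = 3839.24074 / 3060.71631 ≈ 1.254

1.254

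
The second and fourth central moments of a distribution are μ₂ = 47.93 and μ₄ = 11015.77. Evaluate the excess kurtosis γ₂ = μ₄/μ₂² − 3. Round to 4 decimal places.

1.7951

μ₂² = 47.93² = 2297.28490
μ₄/μ₂² = 11015.77 / 2297.28490 = 4.79513
γ₂ = 4.79513 − 3 ≈ 1.7951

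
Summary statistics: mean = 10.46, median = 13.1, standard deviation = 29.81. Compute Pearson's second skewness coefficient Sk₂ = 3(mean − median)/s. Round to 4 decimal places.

Sk₂ = 3(10.46 − 13.1) / 29.81 = 3 × -2.6400 / 29.81
    = -7.9200 / 29.81 ≈ -0.2657

-0.2657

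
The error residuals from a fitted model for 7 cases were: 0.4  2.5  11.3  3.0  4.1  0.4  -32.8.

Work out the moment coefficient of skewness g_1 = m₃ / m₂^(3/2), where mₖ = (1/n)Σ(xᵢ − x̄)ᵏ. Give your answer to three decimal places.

x̄ = (0.4 + 2.5 + 11.3 + 3.0 + 4.1 + 0.4 - 32.8) / 7 = -1.5857
deviations (xᵢ − x̄): 1.9857, 4.0857, 12.8857, 4.5857, 5.6857, 1.9857, -31.2143
Σ(xᵢ − x̄)² = 1218.3086 ⇒ m₂ = 1218.3086/7 = 174.04408
Σ(xᵢ − x̄)³ = -27909.4022 ⇒ m₃ = -27909.4022/7 = -3987.05746
m₂^(3/2) = 174.04408^(1.5) = 2296.08991
g_1 = m₃ / m₂^(3/2) = -3987.05746 / 2296.08991 ≈ -1.736

-1.736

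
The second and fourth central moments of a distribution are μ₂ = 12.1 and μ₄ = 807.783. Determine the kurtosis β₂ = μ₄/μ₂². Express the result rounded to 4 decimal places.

5.5173

μ₂² = 12.1² = 146.41000
μ₄/μ₂² = 807.783 / 146.41000 = 5.51727
β₂ ≈ 5.5173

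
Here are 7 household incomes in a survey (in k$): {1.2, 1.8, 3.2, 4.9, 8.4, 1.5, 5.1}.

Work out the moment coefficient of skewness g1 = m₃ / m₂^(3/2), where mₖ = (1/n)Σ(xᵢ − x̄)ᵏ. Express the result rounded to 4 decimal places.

0.7365

x̄ = (1.2 + 1.8 + 3.2 + 4.9 + 8.4 + 1.5 + 5.1) / 7 = 3.7286
deviations (xᵢ − x̄): -2.5286, -1.9286, -0.5286, 1.1714, 4.6714, -2.2286, 1.3714
Σ(xᵢ − x̄)² = 40.4343 ⇒ m₂ = 40.4343/7 = 5.77633
Σ(xᵢ − x̄)³ = 71.5720 ⇒ m₃ = 71.5720/7 = 10.22458
m₂^(3/2) = 5.77633^(1.5) = 13.88282
g1 = m₃ / m₂^(3/2) = 10.22458 / 13.88282 ≈ 0.7365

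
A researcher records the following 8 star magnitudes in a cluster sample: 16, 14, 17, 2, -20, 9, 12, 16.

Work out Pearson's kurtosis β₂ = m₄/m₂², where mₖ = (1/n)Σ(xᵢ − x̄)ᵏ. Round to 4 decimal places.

4.4649

x̄ = 8.2500
Σ(xᵢ − x̄)² = 1081.5000 ⇒ m₂ = 135.18750
Σ(xᵢ − x̄)⁴ = 652797.6563 ⇒ m₄ = 81599.70703
m₂² = 18275.66016
β₂ = m₄/m₂² = 81599.70703 / 18275.66016 ≈ 4.4649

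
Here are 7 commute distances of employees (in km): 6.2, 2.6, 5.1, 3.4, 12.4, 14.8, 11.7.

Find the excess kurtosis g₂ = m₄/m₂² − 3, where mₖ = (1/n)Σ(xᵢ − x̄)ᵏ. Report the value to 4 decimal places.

-1.5751

x̄ = 8.0286
Σ(xᵢ − x̄)² = 141.2543 ⇒ m₂ = 20.17918
Σ(xᵢ − x̄)⁴ = 4061.4466 ⇒ m₄ = 580.20666
m₂² = 407.19945
g₂ = m₄/m₂² − 3 = 1.42487 − 3 ≈ -1.5751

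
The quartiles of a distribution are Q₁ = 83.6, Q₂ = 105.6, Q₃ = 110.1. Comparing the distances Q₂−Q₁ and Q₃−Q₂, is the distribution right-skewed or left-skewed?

left-skewed

Q₂ − Q₁ = 22.0;  Q₃ − Q₂ = 4.5
Q₂ − Q₁ > Q₃ − Q₂ ⇒ the lower half is more spread out ⇒ left-skewed.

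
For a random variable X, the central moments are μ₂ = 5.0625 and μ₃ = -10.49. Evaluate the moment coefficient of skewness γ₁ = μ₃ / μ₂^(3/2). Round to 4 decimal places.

σ = √μ₂ = √5.0625 = 2.25000
σ³ = μ₂^(3/2) = 11.39063
γ₁ = μ₃/σ³ = -10.49 / 11.39063 ≈ -0.9209

-0.9209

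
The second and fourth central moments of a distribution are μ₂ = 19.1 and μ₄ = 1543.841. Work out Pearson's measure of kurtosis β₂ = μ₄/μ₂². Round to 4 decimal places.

4.2319

μ₂² = 19.1² = 364.81000
μ₄/μ₂² = 1543.841 / 364.81000 = 4.23190
β₂ ≈ 4.2319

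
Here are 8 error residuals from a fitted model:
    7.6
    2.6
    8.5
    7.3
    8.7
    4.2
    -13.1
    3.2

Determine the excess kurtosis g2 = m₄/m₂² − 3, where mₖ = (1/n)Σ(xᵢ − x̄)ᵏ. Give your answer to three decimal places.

1.929

x̄ = 3.6250
Σ(xᵢ − x̄)² = 360.1150 ⇒ m₂ = 45.01438
Σ(xᵢ − x̄)⁴ = 79907.8898 ⇒ m₄ = 9988.48623
m₂² = 2026.29396
g2 = m₄/m₂² − 3 = 4.92944 − 3 ≈ 1.929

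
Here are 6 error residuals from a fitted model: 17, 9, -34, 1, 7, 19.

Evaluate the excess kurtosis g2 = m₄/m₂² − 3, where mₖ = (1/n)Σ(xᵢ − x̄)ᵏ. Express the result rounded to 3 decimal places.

x̄ = 3.1667
Σ(xᵢ − x̄)² = 1876.8333 ⇒ m₂ = 312.80556
Σ(xᵢ − x̄)⁴ = 2009021.1528 ⇒ m₄ = 334836.85880
m₂² = 97847.31559
g2 = m₄/m₂² − 3 = 3.42203 − 3 ≈ 0.422

0.422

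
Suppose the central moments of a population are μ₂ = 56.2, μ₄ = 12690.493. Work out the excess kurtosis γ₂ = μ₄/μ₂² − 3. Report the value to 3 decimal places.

1.018

μ₂² = 56.2² = 3158.44000
μ₄/μ₂² = 12690.493 / 3158.44000 = 4.01796
γ₂ = 4.01796 − 3 ≈ 1.018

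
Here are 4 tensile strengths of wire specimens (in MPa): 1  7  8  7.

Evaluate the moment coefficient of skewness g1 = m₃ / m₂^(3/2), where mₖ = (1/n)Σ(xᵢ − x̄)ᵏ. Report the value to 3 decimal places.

-1.078

x̄ = (1 + 7 + 8 + 7) / 4 = 5.7500
deviations (xᵢ − x̄): -4.7500, 1.2500, 2.2500, 1.2500
Σ(xᵢ − x̄)² = 30.7500 ⇒ m₂ = 30.7500/4 = 7.68750
Σ(xᵢ − x̄)³ = -91.8750 ⇒ m₃ = -91.8750/4 = -22.96875
m₂^(3/2) = 7.68750^(1.5) = 21.31462
g1 = m₃ / m₂^(3/2) = -22.96875 / 21.31462 ≈ -1.078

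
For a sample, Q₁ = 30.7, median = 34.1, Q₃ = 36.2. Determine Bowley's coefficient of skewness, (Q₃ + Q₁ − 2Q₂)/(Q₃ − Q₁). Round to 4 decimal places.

-0.2364

numerator: Q₃ + Q₁ − 2Q₂ = 36.2 + 30.7 − 2×34.1 = -1.3000
denominator: Q₃ − Q₁ = 36.2 − 30.7 = 5.5000
Bowley skewness = -1.3000 / 5.5000 ≈ -0.2364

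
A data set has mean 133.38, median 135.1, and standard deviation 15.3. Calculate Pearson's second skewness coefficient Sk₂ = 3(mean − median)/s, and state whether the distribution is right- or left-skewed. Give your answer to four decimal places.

-0.3373, left-skewed

Sk₂ = 3(133.38 − 135.1) / 15.3 = 3 × -1.7200 / 15.3
    = -5.1600 / 15.3 ≈ -0.3373
Sk₂ < 0 ⇒ mean < median ⇒ left-skewed (negative skew).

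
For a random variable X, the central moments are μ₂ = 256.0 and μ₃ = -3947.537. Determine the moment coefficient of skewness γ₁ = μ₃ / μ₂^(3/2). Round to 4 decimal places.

-0.9638

σ = √μ₂ = √256.0 = 16.00000
σ³ = μ₂^(3/2) = 4096.00000
γ₁ = μ₃/σ³ = -3947.537 / 4096.00000 ≈ -0.9638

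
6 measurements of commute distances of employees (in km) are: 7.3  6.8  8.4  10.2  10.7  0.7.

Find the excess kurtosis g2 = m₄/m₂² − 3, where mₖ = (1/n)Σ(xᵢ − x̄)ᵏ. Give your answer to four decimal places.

x̄ = 7.3500
Σ(xᵢ − x̄)² = 64.9750 ⇒ m₂ = 10.82917
Σ(xᵢ − x̄)⁴ = 2148.8560 ⇒ m₄ = 358.14267
m₂² = 117.27085
g2 = m₄/m₂² − 3 = 3.05398 − 3 ≈ 0.0540

0.0540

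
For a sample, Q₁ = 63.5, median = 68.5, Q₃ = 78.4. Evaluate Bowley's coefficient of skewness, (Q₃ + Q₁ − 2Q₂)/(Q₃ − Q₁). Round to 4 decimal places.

numerator: Q₃ + Q₁ − 2Q₂ = 78.4 + 63.5 − 2×68.5 = 4.9000
denominator: Q₃ − Q₁ = 78.4 − 63.5 = 14.9000
Bowley skewness = 4.9000 / 14.9000 ≈ 0.3289

0.3289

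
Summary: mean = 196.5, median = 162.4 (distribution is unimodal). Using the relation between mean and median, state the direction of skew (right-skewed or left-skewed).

right-skewed

mean − median = 196.5 − 162.4 = 34.1
mean > median ⇒ the longer tail is on the right ⇒ right-skewed (positively skewed).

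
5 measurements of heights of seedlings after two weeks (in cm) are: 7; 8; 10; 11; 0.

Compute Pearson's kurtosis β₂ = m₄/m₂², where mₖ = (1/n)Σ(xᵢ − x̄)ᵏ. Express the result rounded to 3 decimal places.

x̄ = 7.2000
Σ(xᵢ − x̄)² = 74.8000 ⇒ m₂ = 14.96000
Σ(xᵢ − x̄)⁴ = 2957.7760 ⇒ m₄ = 591.55520
m₂² = 223.80160
β₂ = m₄/m₂² = 591.55520 / 223.80160 ≈ 2.643

2.643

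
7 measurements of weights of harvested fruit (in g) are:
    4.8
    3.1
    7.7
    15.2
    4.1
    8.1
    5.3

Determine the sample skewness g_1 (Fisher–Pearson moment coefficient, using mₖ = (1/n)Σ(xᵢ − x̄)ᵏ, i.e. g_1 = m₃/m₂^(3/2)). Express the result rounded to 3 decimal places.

x̄ = (4.8 + 3.1 + 7.7 + 15.2 + 4.1 + 8.1 + 5.3) / 7 = 6.9000
deviations (xᵢ − x̄): -2.1000, -3.8000, 0.8000, 8.3000, -2.8000, 1.2000, -1.6000
Σ(xᵢ − x̄)² = 100.2200 ⇒ m₂ = 100.2200/7 = 14.31714
Σ(xᵢ − x̄)³ = 483.8460 ⇒ m₃ = 483.8460/7 = 69.12086
m₂^(3/2) = 14.31714^(1.5) = 54.17321
g_1 = m₃ / m₂^(3/2) = 69.12086 / 54.17321 ≈ 1.276

1.276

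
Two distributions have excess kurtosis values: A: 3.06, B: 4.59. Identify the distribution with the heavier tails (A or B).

B

Higher excess kurtosis ⇒ heavier tails relative to the normal distribution.
3.06 vs 4.59: the larger is 4.59, so B has heavier tails.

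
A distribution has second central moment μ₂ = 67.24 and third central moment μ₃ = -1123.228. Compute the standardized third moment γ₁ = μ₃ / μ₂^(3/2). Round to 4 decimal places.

-2.0372

σ = √μ₂ = √67.24 = 8.20000
σ³ = μ₂^(3/2) = 551.36800
γ₁ = μ₃/σ³ = -1123.228 / 551.36800 ≈ -2.0372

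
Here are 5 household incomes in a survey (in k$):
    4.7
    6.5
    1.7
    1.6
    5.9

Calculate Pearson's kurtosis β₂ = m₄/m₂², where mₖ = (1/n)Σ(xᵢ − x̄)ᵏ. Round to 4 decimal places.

x̄ = 4.0800
Σ(xᵢ − x̄)² = 21.3680 ⇒ m₂ = 4.27360
Σ(xᵢ − x̄)⁴ = 115.3300 ⇒ m₄ = 23.06601
m₂² = 18.26366
β₂ = m₄/m₂² = 23.06601 / 18.26366 ≈ 1.2629

1.2629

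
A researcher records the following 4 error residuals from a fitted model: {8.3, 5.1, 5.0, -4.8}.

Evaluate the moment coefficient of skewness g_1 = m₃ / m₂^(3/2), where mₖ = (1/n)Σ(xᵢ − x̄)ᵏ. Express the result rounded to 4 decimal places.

-0.8933

x̄ = (8.3 + 5.1 + 5.0 - 4.8) / 4 = 3.4000
deviations (xᵢ − x̄): 4.9000, 1.7000, 1.6000, -8.2000
Σ(xᵢ − x̄)² = 96.7000 ⇒ m₂ = 96.7000/4 = 24.17500
Σ(xᵢ − x̄)³ = -424.7100 ⇒ m₃ = -424.7100/4 = -106.17750
m₂^(3/2) = 24.17500^(1.5) = 118.86383
g_1 = m₃ / m₂^(3/2) = -106.17750 / 118.86383 ≈ -0.8933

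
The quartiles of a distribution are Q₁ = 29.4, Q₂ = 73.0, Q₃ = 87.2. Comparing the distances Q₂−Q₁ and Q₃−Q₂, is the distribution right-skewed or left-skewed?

left-skewed

Q₂ − Q₁ = 43.6;  Q₃ − Q₂ = 14.2
Q₂ − Q₁ > Q₃ − Q₂ ⇒ the lower half is more spread out ⇒ left-skewed.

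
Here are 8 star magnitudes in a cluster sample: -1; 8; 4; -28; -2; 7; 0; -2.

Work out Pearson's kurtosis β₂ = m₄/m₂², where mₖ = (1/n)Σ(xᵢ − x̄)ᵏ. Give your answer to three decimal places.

x̄ = -1.7500
Σ(xᵢ − x̄)² = 897.5000 ⇒ m₂ = 112.18750
Σ(xᵢ − x̄)⁴ = 490808.6563 ⇒ m₄ = 61351.08203
m₂² = 12586.03516
β₂ = m₄/m₂² = 61351.08203 / 12586.03516 ≈ 4.875

4.875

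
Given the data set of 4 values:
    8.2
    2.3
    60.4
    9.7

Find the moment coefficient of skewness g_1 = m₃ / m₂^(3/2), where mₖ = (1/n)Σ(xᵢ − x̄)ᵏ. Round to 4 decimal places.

x̄ = (8.2 + 2.3 + 60.4 + 9.7) / 4 = 20.1500
deviations (xᵢ − x̄): -11.9500, -17.8500, 40.2500, -10.4500
Σ(xᵢ − x̄)² = 2190.6900 ⇒ m₂ = 2190.6900/4 = 547.67250
Σ(xᵢ − x̄)³ = 56672.4480 ⇒ m₃ = 56672.4480/4 = 14168.11200
m₂^(3/2) = 547.67250^(1.5) = 12816.85295
g_1 = m₃ / m₂^(3/2) = 14168.11200 / 12816.85295 ≈ 1.1054

1.1054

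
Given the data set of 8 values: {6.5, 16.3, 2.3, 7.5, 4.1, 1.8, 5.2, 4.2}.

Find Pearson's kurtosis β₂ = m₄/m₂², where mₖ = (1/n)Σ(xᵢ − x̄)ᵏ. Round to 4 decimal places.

x̄ = 5.9875
Σ(xᵢ − x̄)² = 147.4088 ⇒ m₂ = 18.42609
Σ(xᵢ − x̄)⁴ = 11830.7904 ⇒ m₄ = 1478.84881
m₂² = 339.52093
β₂ = m₄/m₂² = 1478.84881 / 339.52093 ≈ 4.3557

4.3557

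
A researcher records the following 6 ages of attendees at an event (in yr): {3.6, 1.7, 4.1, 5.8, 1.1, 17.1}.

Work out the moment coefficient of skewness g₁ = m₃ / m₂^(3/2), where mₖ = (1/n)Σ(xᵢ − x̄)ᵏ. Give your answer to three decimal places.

x̄ = (3.6 + 1.7 + 4.1 + 5.8 + 1.1 + 17.1) / 6 = 5.5667
deviations (xᵢ − x̄): -1.9667, -3.8667, -1.4667, 0.2333, -4.4667, 11.5333
Σ(xᵢ − x̄)² = 173.9933 ⇒ m₂ = 173.9933/6 = 28.99889
Σ(xᵢ − x̄)³ = 1376.4636 ⇒ m₃ = 1376.4636/6 = 229.41059
m₂^(3/2) = 28.99889^(1.5) = 156.16080
g₁ = m₃ / m₂^(3/2) = 229.41059 / 156.16080 ≈ 1.469

1.469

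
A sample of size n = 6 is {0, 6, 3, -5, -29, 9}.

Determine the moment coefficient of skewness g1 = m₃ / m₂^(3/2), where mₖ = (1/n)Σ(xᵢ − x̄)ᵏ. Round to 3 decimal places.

-1.326

x̄ = (0 + 6 + 3 - 5 - 29 + 9) / 6 = -2.6667
deviations (xᵢ − x̄): 2.6667, 8.6667, 5.6667, -2.3333, -26.3333, 11.6667
Σ(xᵢ − x̄)² = 949.3333 ⇒ m₂ = 949.3333/6 = 158.22222
Σ(xᵢ − x̄)³ = -15833.5556 ⇒ m₃ = -15833.5556/6 = -2638.92593
m₂^(3/2) = 158.22222^(1.5) = 1990.22061
g1 = m₃ / m₂^(3/2) = -2638.92593 / 1990.22061 ≈ -1.326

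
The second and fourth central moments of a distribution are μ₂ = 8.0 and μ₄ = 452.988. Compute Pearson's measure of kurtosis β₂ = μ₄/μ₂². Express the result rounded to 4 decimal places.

μ₂² = 8.0² = 64.00000
μ₄/μ₂² = 452.988 / 64.00000 = 7.07794
β₂ ≈ 7.0779

7.0779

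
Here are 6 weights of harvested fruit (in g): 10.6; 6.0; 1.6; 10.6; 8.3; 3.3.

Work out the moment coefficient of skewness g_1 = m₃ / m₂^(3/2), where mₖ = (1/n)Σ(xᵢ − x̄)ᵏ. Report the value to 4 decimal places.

x̄ = (10.6 + 6.0 + 1.6 + 10.6 + 8.3 + 3.3) / 6 = 6.7333
deviations (xᵢ − x̄): 3.8667, -0.7333, -5.1333, 3.8667, 1.5667, -3.4333
Σ(xᵢ − x̄)² = 71.0333 ⇒ m₂ = 71.0333/6 = 11.83889
Σ(xᵢ − x̄)³ = -56.6676 ⇒ m₃ = -56.6676/6 = -9.44459
m₂^(3/2) = 11.83889^(1.5) = 40.73488
g_1 = m₃ / m₂^(3/2) = -9.44459 / 40.73488 ≈ -0.2319

-0.2319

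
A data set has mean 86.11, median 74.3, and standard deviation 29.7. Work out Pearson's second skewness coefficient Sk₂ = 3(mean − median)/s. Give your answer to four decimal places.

1.1929

Sk₂ = 3(86.11 − 74.3) / 29.7 = 3 × 11.8100 / 29.7
    = 35.4300 / 29.7 ≈ 1.1929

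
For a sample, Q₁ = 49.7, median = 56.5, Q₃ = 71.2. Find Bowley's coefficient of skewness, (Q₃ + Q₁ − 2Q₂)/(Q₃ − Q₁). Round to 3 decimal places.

0.367

numerator: Q₃ + Q₁ − 2Q₂ = 71.2 + 49.7 − 2×56.5 = 7.9000
denominator: Q₃ − Q₁ = 71.2 − 49.7 = 21.5000
Bowley skewness = 7.9000 / 21.5000 ≈ 0.367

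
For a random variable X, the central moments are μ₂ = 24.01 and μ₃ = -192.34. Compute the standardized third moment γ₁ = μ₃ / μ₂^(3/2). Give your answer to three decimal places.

-1.635

σ = √μ₂ = √24.01 = 4.90000
σ³ = μ₂^(3/2) = 117.64900
γ₁ = μ₃/σ³ = -192.34 / 117.64900 ≈ -1.635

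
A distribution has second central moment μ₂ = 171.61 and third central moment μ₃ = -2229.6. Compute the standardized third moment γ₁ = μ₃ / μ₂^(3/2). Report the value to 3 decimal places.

-0.992

σ = √μ₂ = √171.61 = 13.10000
σ³ = μ₂^(3/2) = 2248.09100
γ₁ = μ₃/σ³ = -2229.6 / 2248.09100 ≈ -0.992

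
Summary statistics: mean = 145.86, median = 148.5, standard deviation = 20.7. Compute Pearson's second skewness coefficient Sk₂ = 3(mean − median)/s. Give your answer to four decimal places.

Sk₂ = 3(145.86 − 148.5) / 20.7 = 3 × -2.6400 / 20.7
    = -7.9200 / 20.7 ≈ -0.3826

-0.3826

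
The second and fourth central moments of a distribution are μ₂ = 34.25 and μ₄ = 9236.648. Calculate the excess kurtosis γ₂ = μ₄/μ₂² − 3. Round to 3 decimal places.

4.874

μ₂² = 34.25² = 1173.06250
μ₄/μ₂² = 9236.648 / 1173.06250 = 7.87396
γ₂ = 7.87396 − 3 ≈ 4.874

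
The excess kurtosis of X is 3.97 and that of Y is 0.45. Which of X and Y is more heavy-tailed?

Higher excess kurtosis ⇒ heavier tails relative to the normal distribution.
3.97 vs 0.45: the larger is 3.97, so X has heavier tails.

X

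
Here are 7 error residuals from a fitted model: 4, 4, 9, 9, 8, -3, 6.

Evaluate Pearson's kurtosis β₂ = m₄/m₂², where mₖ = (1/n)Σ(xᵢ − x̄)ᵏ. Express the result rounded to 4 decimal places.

3.1260

x̄ = 5.2857
Σ(xᵢ − x̄)² = 107.4286 ⇒ m₂ = 15.34694
Σ(xᵢ − x̄)⁴ = 5153.9009 ⇒ m₄ = 736.27155
m₂² = 235.52853
β₂ = m₄/m₂² = 736.27155 / 235.52853 ≈ 3.1260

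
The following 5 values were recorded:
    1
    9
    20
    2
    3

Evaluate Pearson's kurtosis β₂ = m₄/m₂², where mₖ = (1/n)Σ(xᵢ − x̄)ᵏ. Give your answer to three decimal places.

2.460

x̄ = 7.0000
Σ(xᵢ − x̄)² = 250.0000 ⇒ m₂ = 50.00000
Σ(xᵢ − x̄)⁴ = 30754.0000 ⇒ m₄ = 6150.80000
m₂² = 2500.00000
β₂ = m₄/m₂² = 6150.80000 / 2500.00000 ≈ 2.460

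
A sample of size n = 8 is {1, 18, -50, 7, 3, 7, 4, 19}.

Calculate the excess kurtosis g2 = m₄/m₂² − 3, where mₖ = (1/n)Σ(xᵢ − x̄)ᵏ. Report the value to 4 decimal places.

2.1586

x̄ = 1.1250
Σ(xᵢ − x̄)² = 3298.8750 ⇒ m₂ = 412.35938
Σ(xᵢ − x̄)⁴ = 7017415.7754 ⇒ m₄ = 877176.97192
m₂² = 170040.25415
g2 = m₄/m₂² − 3 = 5.15864 − 3 ≈ 2.1586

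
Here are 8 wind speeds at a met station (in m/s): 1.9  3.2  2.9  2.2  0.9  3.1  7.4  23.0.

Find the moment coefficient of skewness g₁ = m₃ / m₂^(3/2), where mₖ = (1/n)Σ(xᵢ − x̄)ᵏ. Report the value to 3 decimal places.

1.989

x̄ = (1.9 + 3.2 + 2.9 + 2.2 + 0.9 + 3.1 + 7.4 + 23.0) / 8 = 5.5750
deviations (xᵢ − x̄): -3.6750, -2.3750, -2.6750, -3.3750, -4.6750, -2.4750, 1.8250, 17.4250
Σ(xᵢ − x̄)² = 372.6350 ⇒ m₂ = 372.6350/8 = 46.57938
Σ(xᵢ − x̄)³ = 5058.8918 ⇒ m₃ = 5058.8918/8 = 632.36147
m₂^(3/2) = 46.57938^(1.5) = 317.89997
g₁ = m₃ / m₂^(3/2) = 632.36147 / 317.89997 ≈ 1.989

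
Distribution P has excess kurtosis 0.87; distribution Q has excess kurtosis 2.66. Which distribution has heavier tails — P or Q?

Q

Higher excess kurtosis ⇒ heavier tails relative to the normal distribution.
0.87 vs 2.66: the larger is 2.66, so Q has heavier tails.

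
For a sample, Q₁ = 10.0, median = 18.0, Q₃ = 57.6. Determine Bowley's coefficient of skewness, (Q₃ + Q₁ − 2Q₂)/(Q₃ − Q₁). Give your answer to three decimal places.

0.664

numerator: Q₃ + Q₁ − 2Q₂ = 57.6 + 10.0 − 2×18.0 = 31.6000
denominator: Q₃ − Q₁ = 57.6 − 10.0 = 47.6000
Bowley skewness = 31.6000 / 47.6000 ≈ 0.664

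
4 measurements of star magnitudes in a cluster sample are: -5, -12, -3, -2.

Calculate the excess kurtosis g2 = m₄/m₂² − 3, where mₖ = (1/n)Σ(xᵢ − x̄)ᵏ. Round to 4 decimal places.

x̄ = -5.5000
Σ(xᵢ − x̄)² = 61.0000 ⇒ m₂ = 15.25000
Σ(xᵢ − x̄)⁴ = 1974.2500 ⇒ m₄ = 493.56250
m₂² = 232.56250
g2 = m₄/m₂² − 3 = 2.12228 − 3 ≈ -0.8777

-0.8777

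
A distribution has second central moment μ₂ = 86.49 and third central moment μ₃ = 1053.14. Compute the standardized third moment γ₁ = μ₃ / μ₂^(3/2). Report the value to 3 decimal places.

1.309

σ = √μ₂ = √86.49 = 9.30000
σ³ = μ₂^(3/2) = 804.35700
γ₁ = μ₃/σ³ = 1053.14 / 804.35700 ≈ 1.309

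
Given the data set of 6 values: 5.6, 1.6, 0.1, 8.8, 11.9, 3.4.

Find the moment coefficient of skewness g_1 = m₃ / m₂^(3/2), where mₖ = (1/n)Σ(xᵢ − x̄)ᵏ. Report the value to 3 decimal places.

0.372

x̄ = (5.6 + 1.6 + 0.1 + 8.8 + 11.9 + 3.4) / 6 = 5.2333
deviations (xᵢ − x̄): 0.3667, -3.6333, -5.1333, 3.5667, 6.6667, -1.8333
Σ(xᵢ − x̄)² = 100.2133 ⇒ m₂ = 100.2133/6 = 16.70222
Σ(xᵢ − x̄)³ = 152.3224 ⇒ m₃ = 152.3224/6 = 25.38707
m₂^(3/2) = 16.70222^(1.5) = 68.25923
g_1 = m₃ / m₂^(3/2) = 25.38707 / 68.25923 ≈ 0.372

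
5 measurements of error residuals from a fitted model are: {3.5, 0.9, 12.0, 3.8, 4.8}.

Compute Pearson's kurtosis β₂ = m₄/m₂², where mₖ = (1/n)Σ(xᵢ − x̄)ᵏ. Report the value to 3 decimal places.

2.782

x̄ = 5.0000
Σ(xᵢ − x̄)² = 69.5400 ⇒ m₂ = 13.90800
Σ(xᵢ − x̄)⁴ = 2690.7138 ⇒ m₄ = 538.14276
m₂² = 193.43246
β₂ = m₄/m₂² = 538.14276 / 193.43246 ≈ 2.782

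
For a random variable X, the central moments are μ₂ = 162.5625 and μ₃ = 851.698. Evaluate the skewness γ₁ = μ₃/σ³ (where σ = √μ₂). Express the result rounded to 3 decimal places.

0.411

σ = √μ₂ = √162.5625 = 12.75000
σ³ = μ₂^(3/2) = 2072.67188
γ₁ = μ₃/σ³ = 851.698 / 2072.67188 ≈ 0.411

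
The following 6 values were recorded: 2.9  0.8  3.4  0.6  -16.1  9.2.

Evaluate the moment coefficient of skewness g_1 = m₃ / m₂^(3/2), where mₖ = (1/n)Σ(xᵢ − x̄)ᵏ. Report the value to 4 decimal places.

-1.2225

x̄ = (2.9 + 0.8 + 3.4 + 0.6 - 16.1 + 9.2) / 6 = 0.1333
deviations (xᵢ − x̄): 2.7667, 0.6667, 3.2667, 0.4667, -16.2333, 9.0667
Σ(xᵢ − x̄)² = 364.7133 ⇒ m₂ = 364.7133/6 = 60.78556
Σ(xᵢ − x̄)³ = -3476.0716 ⇒ m₃ = -3476.0716/6 = -579.34526
m₂^(3/2) = 60.78556^(1.5) = 473.91514
g_1 = m₃ / m₂^(3/2) = -579.34526 / 473.91514 ≈ -1.2225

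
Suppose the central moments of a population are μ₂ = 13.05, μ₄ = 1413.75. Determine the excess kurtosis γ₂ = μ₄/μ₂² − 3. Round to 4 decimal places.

5.3014

μ₂² = 13.05² = 170.30250
μ₄/μ₂² = 1413.75 / 170.30250 = 8.30140
γ₂ = 8.30140 − 3 ≈ 5.3014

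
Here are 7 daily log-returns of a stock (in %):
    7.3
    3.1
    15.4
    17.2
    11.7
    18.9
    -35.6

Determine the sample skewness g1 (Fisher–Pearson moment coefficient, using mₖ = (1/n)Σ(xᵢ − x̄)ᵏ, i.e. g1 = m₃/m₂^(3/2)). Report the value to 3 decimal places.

-1.691

x̄ = (7.3 + 3.1 + 15.4 + 17.2 + 11.7 + 18.9 - 35.6) / 7 = 5.4286
deviations (xᵢ − x̄): 1.8714, -2.3286, 9.9714, 11.7714, 6.2714, 13.4714, -41.0286
Σ(xᵢ − x̄)² = 2151.0743 ⇒ m₂ = 2151.0743/7 = 307.29633
Σ(xᵢ − x̄)³ = -63757.2320 ⇒ m₃ = -63757.2320/7 = -9108.17599
m₂^(3/2) = 307.29633^(1.5) = 5386.86452
g1 = m₃ / m₂^(3/2) = -9108.17599 / 5386.86452 ≈ -1.691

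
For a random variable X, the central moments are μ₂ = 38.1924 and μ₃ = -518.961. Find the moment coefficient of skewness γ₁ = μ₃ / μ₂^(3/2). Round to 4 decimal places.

σ = √μ₂ = √38.1924 = 6.18000
σ³ = μ₂^(3/2) = 236.02903
γ₁ = μ₃/σ³ = -518.961 / 236.02903 ≈ -2.1987

-2.1987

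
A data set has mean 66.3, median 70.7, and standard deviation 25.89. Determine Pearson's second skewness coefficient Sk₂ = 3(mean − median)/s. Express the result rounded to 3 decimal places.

-0.510

Sk₂ = 3(66.3 − 70.7) / 25.89 = 3 × -4.4000 / 25.89
    = -13.2000 / 25.89 ≈ -0.510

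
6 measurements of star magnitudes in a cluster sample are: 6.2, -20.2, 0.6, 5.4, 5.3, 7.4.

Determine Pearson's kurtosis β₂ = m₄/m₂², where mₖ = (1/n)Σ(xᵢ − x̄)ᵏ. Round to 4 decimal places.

3.8450

x̄ = 0.7833
Σ(xᵢ − x̄)² = 555.1683 ⇒ m₂ = 92.52806
Σ(xᵢ − x̄)⁴ = 197512.3417 ⇒ m₄ = 32918.72362
m₂² = 8561.44106
β₂ = m₄/m₂² = 32918.72362 / 8561.44106 ≈ 3.8450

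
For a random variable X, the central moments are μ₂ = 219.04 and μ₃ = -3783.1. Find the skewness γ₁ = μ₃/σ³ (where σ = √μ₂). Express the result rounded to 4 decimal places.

σ = √μ₂ = √219.04 = 14.80000
σ³ = μ₂^(3/2) = 3241.79200
γ₁ = μ₃/σ³ = -3783.1 / 3241.79200 ≈ -1.1670

-1.1670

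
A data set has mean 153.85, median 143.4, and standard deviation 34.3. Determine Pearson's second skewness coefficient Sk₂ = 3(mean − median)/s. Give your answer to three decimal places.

0.914

Sk₂ = 3(153.85 − 143.4) / 34.3 = 3 × 10.4500 / 34.3
    = 31.3500 / 34.3 ≈ 0.914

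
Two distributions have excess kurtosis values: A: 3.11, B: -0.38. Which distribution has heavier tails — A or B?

A

Higher excess kurtosis ⇒ heavier tails relative to the normal distribution.
3.11 vs -0.38: the larger is 3.11, so A has heavier tails. (A is leptokurtic — heavier-than-normal tails; the other is platykurtic.)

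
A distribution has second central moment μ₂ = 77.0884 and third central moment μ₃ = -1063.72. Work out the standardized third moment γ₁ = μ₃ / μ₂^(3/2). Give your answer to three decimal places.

-1.572

σ = √μ₂ = √77.0884 = 8.78000
σ³ = μ₂^(3/2) = 676.83615
γ₁ = μ₃/σ³ = -1063.72 / 676.83615 ≈ -1.572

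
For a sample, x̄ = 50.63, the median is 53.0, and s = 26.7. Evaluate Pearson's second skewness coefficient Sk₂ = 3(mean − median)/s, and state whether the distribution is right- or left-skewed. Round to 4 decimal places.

Sk₂ = 3(50.63 − 53.0) / 26.7 = 3 × -2.3700 / 26.7
    = -7.1100 / 26.7 ≈ -0.2663
Sk₂ < 0 ⇒ mean < median ⇒ left-skewed (negative skew).

-0.2663, left-skewed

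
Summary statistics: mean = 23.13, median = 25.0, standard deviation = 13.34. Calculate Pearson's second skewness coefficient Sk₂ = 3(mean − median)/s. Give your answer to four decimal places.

Sk₂ = 3(23.13 − 25.0) / 13.34 = 3 × -1.8700 / 13.34
    = -5.6100 / 13.34 ≈ -0.4205

-0.4205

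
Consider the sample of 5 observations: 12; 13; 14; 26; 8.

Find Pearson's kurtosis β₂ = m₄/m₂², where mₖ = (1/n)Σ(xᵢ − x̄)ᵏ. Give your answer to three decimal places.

2.807

x̄ = 14.6000
Σ(xᵢ − x̄)² = 183.2000 ⇒ m₂ = 36.64000
Σ(xᵢ − x̄)⁴ = 18839.4560 ⇒ m₄ = 3767.89120
m₂² = 1342.48960
β₂ = m₄/m₂² = 3767.89120 / 1342.48960 ≈ 2.807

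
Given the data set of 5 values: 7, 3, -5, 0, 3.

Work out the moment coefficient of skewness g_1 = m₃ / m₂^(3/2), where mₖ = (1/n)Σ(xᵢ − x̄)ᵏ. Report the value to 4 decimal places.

x̄ = (7 + 3 - 5 + 0 + 3) / 5 = 1.6000
deviations (xᵢ − x̄): 5.4000, 1.4000, -6.6000, -1.6000, 1.4000
Σ(xᵢ − x̄)² = 79.2000 ⇒ m₂ = 79.2000/5 = 15.84000
Σ(xᵢ − x̄)³ = -128.6400 ⇒ m₃ = -128.6400/5 = -25.72800
m₂^(3/2) = 15.84000^(1.5) = 63.04240
g_1 = m₃ / m₂^(3/2) = -25.72800 / 63.04240 ≈ -0.4081

-0.4081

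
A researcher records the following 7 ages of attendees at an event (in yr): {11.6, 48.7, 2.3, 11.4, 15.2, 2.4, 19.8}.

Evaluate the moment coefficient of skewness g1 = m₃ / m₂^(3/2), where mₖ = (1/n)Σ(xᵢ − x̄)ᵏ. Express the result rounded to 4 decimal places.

1.3759

x̄ = (11.6 + 48.7 + 2.3 + 11.4 + 15.2 + 2.4 + 19.8) / 7 = 15.9143
deviations (xᵢ − x̄): -4.3143, 32.7857, -13.6143, -4.5143, -0.7143, -13.5143, 3.8857
Σ(xᵢ − x̄)² = 1497.4886 ⇒ m₂ = 1497.4886/7 = 213.92694
Σ(xᵢ − x̄)³ = 30135.8869 ⇒ m₃ = 30135.8869/7 = 4305.12670
m₂^(3/2) = 213.92694^(1.5) = 3128.94706
g1 = m₃ / m₂^(3/2) = 4305.12670 / 3128.94706 ≈ 1.3759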